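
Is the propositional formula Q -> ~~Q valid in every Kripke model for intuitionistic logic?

This is double-negation introduction, which is intuitionistically derivable.
If a world forces Q then every accessible world forces Q (persistence), so none forces ~Q; hence ~~Q.

Yes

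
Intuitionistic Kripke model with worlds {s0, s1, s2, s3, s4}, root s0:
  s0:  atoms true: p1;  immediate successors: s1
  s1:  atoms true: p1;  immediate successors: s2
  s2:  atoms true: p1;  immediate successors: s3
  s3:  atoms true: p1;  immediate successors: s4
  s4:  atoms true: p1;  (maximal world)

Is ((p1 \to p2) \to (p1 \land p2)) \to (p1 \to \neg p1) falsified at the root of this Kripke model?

s0 \nVdash ((p1 \to p2) \to (p1 \land p2)) \to (p1 \to \neg p1): already at s0 itself, s0 \Vdash (p1 \to p2) \to (p1 \land p2) but s0 \nVdash p1 \to \neg p1.
s0 \nVdash p1 \to \neg p1: already at s0 itself, s0 \Vdash p1 but s0 \nVdash \neg p1.
s0 \nVdash \neg p1 since s0 is accessible from s0 and s0 \Vdash p1.
So the root s0 does not force ((p1 \to p2) \to (p1 \land p2)) \to (p1 \to \neg p1); the model is a countermodel.

Yes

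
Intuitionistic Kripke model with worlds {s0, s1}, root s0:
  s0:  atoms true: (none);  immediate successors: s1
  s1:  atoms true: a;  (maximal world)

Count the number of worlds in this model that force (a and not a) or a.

s0: does not force it — s0 does not force (a and not a) or a: neither disjunct is forced at s0.
s1: forces it.
Worlds forcing the formula: {s1}.

1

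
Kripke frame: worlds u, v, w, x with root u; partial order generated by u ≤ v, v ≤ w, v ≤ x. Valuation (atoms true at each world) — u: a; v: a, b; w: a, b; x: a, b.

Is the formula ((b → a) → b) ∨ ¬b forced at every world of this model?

No

Not every world: u ⊮ ((b → a) → b) ∨ ¬b.
u ⊮ ((b → a) → b) ∨ ¬b: neither disjunct is forced at u.
u ⊮ (b → a) → b: already at u itself, u ⊩ b → a but u ⊮ b.
u lacks atom b, so u ⊮ b.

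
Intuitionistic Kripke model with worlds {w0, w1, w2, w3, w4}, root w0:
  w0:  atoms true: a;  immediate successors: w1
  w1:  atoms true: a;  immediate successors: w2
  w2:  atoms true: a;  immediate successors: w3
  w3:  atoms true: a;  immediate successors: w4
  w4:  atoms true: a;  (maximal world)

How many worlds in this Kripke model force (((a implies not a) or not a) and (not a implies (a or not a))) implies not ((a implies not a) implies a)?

w0: forces it.
w1: forces it.
w2: forces it.
w3: forces it.
w4: forces it.
Worlds forcing the formula: {w0, w1, w2, w3, w4}.

5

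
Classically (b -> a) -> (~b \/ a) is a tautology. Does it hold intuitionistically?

This is the material-implication-as-disjunction principle, which is not intuitionistically valid.
A Kripke countermodel: worlds u0, u1; order generated by u0 <= u1; atoms true at each world — u0:{}; u1:{a,b}.
u0 ||-/- (b -> a) -> (~b \/ a): already at u0 itself, u0 ||- b -> a but u0 ||-/- ~b \/ a.
u0 ||-/- ~b \/ a: neither disjunct is forced at u0.
u0 ||-/- ~b since u1 is accessible from u0 and u1 ||- b.
So the root u0 does not force the formula.

No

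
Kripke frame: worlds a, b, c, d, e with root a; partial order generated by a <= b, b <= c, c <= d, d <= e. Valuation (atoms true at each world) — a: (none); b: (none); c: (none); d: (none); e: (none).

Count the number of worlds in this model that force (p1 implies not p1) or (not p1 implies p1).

5

a: forces it.
b: forces it.
c: forces it.
d: forces it.
e: forces it.
Worlds forcing the formula: {a, b, c, d, e}.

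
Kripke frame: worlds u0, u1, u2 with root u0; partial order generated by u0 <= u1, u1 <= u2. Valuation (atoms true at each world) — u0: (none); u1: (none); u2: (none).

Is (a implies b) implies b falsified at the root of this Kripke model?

u0 does not force (a implies b) implies b: already at u0 itself, u0 forces a implies b but u0 does not force b.
u0 lacks atom b, so u0 does not force b.
So the root u0 does not force (a implies b) implies b; the model is a countermodel.

Yes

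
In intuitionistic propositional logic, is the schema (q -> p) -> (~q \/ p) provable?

This is the material-implication-as-disjunction principle, which is not intuitionistically valid.
A Kripke countermodel: worlds a, b; order generated by a <= b; atoms true at each world — a:{}; b:{p,q}.
a ||-/- (q -> p) -> (~q \/ p): already at a itself, a ||- q -> p but a ||-/- ~q \/ p.
a ||-/- ~q \/ p: neither disjunct is forced at a.
a ||-/- ~q since b is accessible from a and b ||- q.
So the root a does not force the formula.

No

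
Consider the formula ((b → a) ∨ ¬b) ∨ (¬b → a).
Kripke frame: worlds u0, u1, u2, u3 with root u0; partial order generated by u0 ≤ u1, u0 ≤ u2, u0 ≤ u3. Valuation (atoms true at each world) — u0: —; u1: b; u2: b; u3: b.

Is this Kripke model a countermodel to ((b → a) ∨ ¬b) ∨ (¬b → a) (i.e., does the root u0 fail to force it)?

No

u0 ⊩ ((b → a) ∨ ¬b) ∨ (¬b → a) via the disjunct ¬b → a.
So the root u0 forces ((b → a) ∨ ¬b) ∨ (¬b → a); the model is not a countermodel.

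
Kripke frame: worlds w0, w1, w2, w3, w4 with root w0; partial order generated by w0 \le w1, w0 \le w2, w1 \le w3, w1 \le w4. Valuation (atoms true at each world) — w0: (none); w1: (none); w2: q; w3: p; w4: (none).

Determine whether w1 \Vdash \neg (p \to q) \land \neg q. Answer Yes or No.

No

w1 \nVdash \neg (p \to q) \land \neg q since w1 fails \neg (p \to q).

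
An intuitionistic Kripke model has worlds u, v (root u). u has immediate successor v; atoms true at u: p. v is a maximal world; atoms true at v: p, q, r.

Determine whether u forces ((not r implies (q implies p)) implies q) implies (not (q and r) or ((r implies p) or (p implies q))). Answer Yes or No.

Yes

u forces ((not r implies (q implies p)) implies q) implies (not (q and r) or ((r implies p) or (p implies q))): every world accessible from u that forces (not r implies (q implies p)) implies q (namely v) also forces not (q and r) or ((r implies p) or (p implies q)).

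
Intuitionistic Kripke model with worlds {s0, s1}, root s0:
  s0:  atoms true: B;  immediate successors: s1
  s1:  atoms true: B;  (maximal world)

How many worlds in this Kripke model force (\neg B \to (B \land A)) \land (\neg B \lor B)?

s0: forces it.
s1: forces it.
Worlds forcing the formula: {s0, s1}.

2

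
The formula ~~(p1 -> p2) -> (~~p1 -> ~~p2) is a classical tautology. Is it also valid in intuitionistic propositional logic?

Yes

This is the distribution of double negation over implication, which is intuitionistically derivable.
Assume ~~(p1 -> p2) and ~~p1; suppose ~p2. Then p1 -> p2 would give ~p1 (by contraposition), contradicting ~~p1; so ~(p1 -> p2), contradicting ~~(p1 -> p2). Hence ~~p2.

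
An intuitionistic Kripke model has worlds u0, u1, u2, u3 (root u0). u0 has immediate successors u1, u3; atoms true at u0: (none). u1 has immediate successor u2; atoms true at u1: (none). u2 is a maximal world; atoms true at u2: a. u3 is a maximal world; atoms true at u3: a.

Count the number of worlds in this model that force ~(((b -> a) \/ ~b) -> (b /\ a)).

u0: forces it.
u1: forces it.
u2: forces it.
u3: forces it.
Worlds forcing the formula: {u0, u1, u2, u3}.

4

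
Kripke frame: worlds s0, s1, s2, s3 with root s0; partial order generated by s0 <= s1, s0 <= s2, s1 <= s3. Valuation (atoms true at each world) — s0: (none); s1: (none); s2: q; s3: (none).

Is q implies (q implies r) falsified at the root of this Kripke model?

s0 does not force q implies (q implies r): at the accessible world s2, s2 forces q but s2 does not force q implies r.
s2 does not force q implies r: already at s2 itself, s2 forces q but s2 does not force r.
s2 lacks atom r, so s2 does not force r.
So the root s0 does not force q implies (q implies r); the model is a countermodel.

Yes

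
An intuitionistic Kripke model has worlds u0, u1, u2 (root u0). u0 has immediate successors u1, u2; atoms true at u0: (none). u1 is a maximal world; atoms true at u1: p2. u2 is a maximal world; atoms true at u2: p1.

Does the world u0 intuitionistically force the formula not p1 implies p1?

u0 does not force not p1 implies p1: at the accessible world u1, u1 forces not p1 but u1 does not force p1.
u1 lacks atom p1, so u1 does not force p1.

No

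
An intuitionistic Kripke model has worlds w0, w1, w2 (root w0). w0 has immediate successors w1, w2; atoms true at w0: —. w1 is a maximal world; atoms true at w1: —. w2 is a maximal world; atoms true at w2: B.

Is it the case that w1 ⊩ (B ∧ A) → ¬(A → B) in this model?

Yes

w1 ⊩ (B ∧ A) → ¬(A → B) vacuously: no world accessible from w1 forces the antecedent B ∧ A.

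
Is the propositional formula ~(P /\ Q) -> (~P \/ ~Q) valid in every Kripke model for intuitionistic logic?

This is the constructively invalid direction of De Morgan's law for conjunction, which is not intuitionistically valid.
A Kripke countermodel: worlds 0, 1, 2; order generated by 0 <= 1, 0 <= 2; atoms true at each world — 0:{}; 1:{P}; 2:{Q}.
0 ||-/- ~(P /\ Q) -> (~P \/ ~Q): already at 0 itself, 0 ||- ~(P /\ Q) but 0 ||-/- ~P \/ ~Q.
0 ||-/- ~P \/ ~Q: neither disjunct is forced at 0.
0 ||-/- ~P since 1 is accessible from 0 and 1 ||- P.
So the root 0 does not force the formula.

No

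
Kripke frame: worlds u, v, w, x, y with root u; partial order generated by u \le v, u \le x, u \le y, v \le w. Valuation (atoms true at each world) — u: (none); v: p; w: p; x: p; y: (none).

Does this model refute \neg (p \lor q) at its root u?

Yes

u \nVdash \neg (p \lor q) since v is accessible from u and v \Vdash p \lor q.
v \Vdash p \lor q via the disjunct p.
So the root u does not force \neg (p \lor q); the model is a countermodel.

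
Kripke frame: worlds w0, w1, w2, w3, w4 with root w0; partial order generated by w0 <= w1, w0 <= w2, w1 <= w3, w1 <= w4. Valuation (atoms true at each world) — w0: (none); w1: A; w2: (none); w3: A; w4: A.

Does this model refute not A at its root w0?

w0 does not force not A since w1 is accessible from w0 and w1 forces A.
So the root w0 does not force not A; the model is a countermodel.

Yes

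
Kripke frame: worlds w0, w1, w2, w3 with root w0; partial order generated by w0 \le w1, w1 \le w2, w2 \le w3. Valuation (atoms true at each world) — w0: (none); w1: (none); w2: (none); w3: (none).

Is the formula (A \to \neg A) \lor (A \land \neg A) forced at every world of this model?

Yes

w0 \Vdash (A \to \neg A) \lor (A \land \neg A) via the disjunct A \to \neg A.
Since the root w0 forces (A \to \neg A) \lor (A \land \neg A) and forcing is persistent (monotone upward), every world forces it.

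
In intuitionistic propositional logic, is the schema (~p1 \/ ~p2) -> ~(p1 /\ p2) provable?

Yes

This is a constructively valid De Morgan direction (disjunction of negations to negated conjunction), which is intuitionistically derivable.
If ~p1 holds at a world then no accessible world forces p1, hence none forces p1 /\ p2; likewise for ~p2.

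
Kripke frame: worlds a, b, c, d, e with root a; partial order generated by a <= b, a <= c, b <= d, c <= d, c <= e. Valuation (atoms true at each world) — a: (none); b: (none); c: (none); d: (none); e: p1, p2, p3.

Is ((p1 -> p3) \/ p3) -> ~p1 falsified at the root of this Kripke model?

a ||-/- ((p1 -> p3) \/ p3) -> ~p1: already at a itself, a ||- (p1 -> p3) \/ p3 but a ||-/- ~p1.
a ||-/- ~p1 since e is accessible from a and e ||- p1.
So the root a does not force ((p1 -> p3) \/ p3) -> ~p1; the model is a countermodel.

Yes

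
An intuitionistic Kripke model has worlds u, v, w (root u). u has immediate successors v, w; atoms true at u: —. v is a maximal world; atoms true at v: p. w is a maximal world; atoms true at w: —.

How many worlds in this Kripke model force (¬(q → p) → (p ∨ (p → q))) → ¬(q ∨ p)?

1

u: does not force it — u ⊮ (¬(q → p) → (p ∨ (p → q))) → ¬(q ∨ p): already at u itself, u ⊩ ¬(q → p) → (p ∨ (p → q)) but u ⊮ ¬(q ∨ p).
v: does not force it — v ⊮ (¬(q → p) → (p ∨ (p → q))) → ¬(q ∨ p): already at v itself, v ⊩ ¬(q → p) → (p ∨ (p → q)) but v ⊮ ¬(q ∨ p).
w: forces it.
Worlds forcing the formula: {w}.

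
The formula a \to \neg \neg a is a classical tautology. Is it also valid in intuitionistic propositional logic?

Yes

This is double-negation introduction, which is intuitionistically derivable.
If a world forces a then every accessible world forces a (persistence), so none forces \neg a; hence \neg \neg a.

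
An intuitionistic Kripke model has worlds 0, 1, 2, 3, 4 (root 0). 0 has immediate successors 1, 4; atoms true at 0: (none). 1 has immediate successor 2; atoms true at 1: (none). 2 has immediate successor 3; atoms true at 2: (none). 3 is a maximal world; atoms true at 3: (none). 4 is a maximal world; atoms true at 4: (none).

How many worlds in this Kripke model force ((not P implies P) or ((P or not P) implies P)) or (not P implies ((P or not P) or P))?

5

0: forces it.
1: forces it.
2: forces it.
3: forces it.
4: forces it.
Worlds forcing the formula: {0, 1, 2, 3, 4}.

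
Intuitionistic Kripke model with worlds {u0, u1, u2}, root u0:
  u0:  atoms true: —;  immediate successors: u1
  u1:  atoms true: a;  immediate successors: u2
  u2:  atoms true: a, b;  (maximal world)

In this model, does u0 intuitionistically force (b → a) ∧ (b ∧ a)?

u0 ⊮ (b → a) ∧ (b ∧ a) since u0 fails b ∧ a.

No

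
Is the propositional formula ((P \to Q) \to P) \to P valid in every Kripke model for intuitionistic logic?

No

This is Peirce's law, which is not intuitionistically valid.
A Kripke countermodel: worlds w0, w1; order generated by w0 \le w1; atoms true at each world — w0:{}; w1:{P}.
w0 \nVdash ((P \to Q) \to P) \to P: already at w0 itself, w0 \Vdash (P \to Q) \to P but w0 \nVdash P.
w0 lacks atom P, so w0 \nVdash P.
So the root w0 does not force the formula.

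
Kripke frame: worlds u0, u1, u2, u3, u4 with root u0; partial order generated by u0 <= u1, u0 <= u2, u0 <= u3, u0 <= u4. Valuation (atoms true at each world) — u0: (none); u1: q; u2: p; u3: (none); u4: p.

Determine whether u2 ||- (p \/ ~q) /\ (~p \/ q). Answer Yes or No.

No

u2 ||-/- (p \/ ~q) /\ (~p \/ q) since u2 fails ~p \/ q.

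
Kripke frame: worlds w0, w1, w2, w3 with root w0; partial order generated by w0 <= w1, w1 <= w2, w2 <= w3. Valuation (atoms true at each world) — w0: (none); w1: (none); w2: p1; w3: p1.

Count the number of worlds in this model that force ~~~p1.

0

w0: does not force it — w0 ||-/- ~~~p1 since w0 is accessible from w0 and w0 ||- ~~p1.
w1: does not force it.
w2: does not force it.
w3: does not force it.
Worlds forcing the formula: { }.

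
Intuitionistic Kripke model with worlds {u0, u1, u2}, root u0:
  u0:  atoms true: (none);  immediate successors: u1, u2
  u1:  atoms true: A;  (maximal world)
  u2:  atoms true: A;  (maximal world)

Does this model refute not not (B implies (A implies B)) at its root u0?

No

u0 forces not not (B implies (A implies B)): no world accessible from u0 forces not (B implies (A implies B)).
So the root u0 forces not not (B implies (A implies B)); the model is not a countermodel.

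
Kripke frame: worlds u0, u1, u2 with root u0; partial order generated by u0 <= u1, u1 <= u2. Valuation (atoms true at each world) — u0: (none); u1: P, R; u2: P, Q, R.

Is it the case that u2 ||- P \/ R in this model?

u2 ||- P \/ R via the disjunct P.

Yes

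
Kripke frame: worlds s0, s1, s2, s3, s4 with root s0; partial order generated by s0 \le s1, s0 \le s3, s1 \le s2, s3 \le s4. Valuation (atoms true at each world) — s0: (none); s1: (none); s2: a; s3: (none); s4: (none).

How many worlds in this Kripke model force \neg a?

s0: does not force it — s0 \nVdash \neg a since s2 is accessible from s0 and s2 \Vdash a.
s1: does not force it — s1 \nVdash \neg a since s2 is accessible from s1 and s2 \Vdash a.
s2: does not force it — s2 \nVdash \neg a since s2 is accessible from s2 and s2 \Vdash a.
s3: forces it.
s4: forces it.
Worlds forcing the formula: {s3, s4}.

2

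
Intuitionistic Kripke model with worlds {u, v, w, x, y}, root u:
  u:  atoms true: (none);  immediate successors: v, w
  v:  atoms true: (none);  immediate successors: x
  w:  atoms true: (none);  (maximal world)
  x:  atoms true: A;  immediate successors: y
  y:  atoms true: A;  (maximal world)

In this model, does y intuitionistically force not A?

No

y does not force not A since y is accessible from y and y forces A.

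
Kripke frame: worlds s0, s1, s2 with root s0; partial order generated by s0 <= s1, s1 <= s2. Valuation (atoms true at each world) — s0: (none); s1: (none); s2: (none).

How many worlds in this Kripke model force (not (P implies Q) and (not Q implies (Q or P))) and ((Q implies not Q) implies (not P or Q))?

0

s0: does not force it — s0 does not force (not (P implies Q) and (not Q implies (Q or P))) and ((Q implies not Q) implies (not P or Q)) since s0 fails not (P implies Q) and (not Q implies (Q or P)).
s1: does not force it.
s2: does not force it.
Worlds forcing the formula: { }.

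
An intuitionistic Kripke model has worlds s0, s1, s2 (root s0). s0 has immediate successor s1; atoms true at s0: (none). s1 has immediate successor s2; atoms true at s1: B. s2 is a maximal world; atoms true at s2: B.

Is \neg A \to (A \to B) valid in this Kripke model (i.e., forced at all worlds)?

s0 \Vdash \neg A \to (A \to B): every world accessible from s0 that forces \neg A (namely s0, s1, s2) also forces A \to B.
Since the root s0 forces \neg A \to (A \to B) and forcing is persistent (monotone upward), every world forces it.

Yes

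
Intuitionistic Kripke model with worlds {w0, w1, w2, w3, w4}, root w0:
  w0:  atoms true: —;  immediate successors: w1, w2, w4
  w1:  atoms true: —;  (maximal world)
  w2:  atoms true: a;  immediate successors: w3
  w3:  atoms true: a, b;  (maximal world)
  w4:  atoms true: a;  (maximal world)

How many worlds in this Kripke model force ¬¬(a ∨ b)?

w0: does not force it — w0 ⊮ ¬¬(a ∨ b) since w1 is accessible from w0 and w1 ⊩ ¬(a ∨ b).
w1: does not force it.
w2: forces it.
w3: forces it.
w4: forces it.
Worlds forcing the formula: {w2, w3, w4}.

3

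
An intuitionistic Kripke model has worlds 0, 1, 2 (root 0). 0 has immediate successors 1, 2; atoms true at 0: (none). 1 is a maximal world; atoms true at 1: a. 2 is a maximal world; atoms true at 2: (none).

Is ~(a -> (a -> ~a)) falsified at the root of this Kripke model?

Yes

0 ||-/- ~(a -> (a -> ~a)) since 2 is accessible from 0 and 2 ||- a -> (a -> ~a).
2 ||- a -> (a -> ~a) vacuously: no world accessible from 2 forces the antecedent a.
So the root 0 does not force ~(a -> (a -> ~a)); the model is a countermodel.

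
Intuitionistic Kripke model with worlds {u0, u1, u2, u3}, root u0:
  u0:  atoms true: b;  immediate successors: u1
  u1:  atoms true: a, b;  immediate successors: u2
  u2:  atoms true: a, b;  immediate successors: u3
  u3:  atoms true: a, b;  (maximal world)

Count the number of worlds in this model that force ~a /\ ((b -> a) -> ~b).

u0: does not force it — u0 ||-/- ~a /\ ((b -> a) -> ~b) since u0 fails ~a.
u1: does not force it — u1 ||-/- ~a /\ ((b -> a) -> ~b) since u1 fails ~a.
u2: does not force it.
u3: does not force it.
Worlds forcing the formula: { }.

0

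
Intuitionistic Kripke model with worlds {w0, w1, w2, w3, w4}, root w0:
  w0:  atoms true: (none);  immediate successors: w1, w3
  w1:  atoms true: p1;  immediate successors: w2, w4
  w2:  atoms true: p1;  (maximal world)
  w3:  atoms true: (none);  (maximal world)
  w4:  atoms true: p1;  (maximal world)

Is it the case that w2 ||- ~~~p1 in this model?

w2 ||-/- ~~~p1 since w2 is accessible from w2 and w2 ||- ~~p1.
w2 ||- ~~p1: no world accessible from w2 forces ~p1.

No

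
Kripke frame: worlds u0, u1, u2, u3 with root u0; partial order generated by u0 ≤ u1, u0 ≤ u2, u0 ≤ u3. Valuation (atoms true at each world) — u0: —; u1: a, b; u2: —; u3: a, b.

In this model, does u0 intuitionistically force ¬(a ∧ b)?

u0 ⊮ ¬(a ∧ b) since u1 is accessible from u0 and u1 ⊩ a ∧ b.
u1 ⊩ a ∧ b since u1 forces both conjuncts.

No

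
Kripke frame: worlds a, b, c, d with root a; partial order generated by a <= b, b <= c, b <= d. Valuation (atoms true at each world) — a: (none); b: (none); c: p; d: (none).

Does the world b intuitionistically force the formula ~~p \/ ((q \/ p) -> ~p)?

b ||-/- ~~p \/ ((q \/ p) -> ~p): neither disjunct is forced at b.
b ||-/- ~~p since d is accessible from b and d ||- ~p.
d ||- ~p: no world accessible from d forces p.

No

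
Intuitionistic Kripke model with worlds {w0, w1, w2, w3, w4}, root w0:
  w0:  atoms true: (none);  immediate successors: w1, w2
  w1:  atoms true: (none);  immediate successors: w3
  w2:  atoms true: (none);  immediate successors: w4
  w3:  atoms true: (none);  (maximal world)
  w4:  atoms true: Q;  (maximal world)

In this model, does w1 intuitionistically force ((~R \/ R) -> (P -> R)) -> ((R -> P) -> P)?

w1 ||-/- ((~R \/ R) -> (P -> R)) -> ((R -> P) -> P): already at w1 itself, w1 ||- (~R \/ R) -> (P -> R) but w1 ||-/- (R -> P) -> P.
w1 ||-/- (R -> P) -> P: already at w1 itself, w1 ||- R -> P but w1 ||-/- P.
w1 lacks atom P, so w1 ||-/- P.

No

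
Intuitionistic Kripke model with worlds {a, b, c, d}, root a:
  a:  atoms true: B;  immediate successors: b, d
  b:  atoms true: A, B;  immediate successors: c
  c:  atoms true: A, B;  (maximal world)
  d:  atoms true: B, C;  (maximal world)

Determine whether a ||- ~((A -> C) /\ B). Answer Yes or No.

No

a ||-/- ~((A -> C) /\ B) since d is accessible from a and d ||- (A -> C) /\ B.
d ||- (A -> C) /\ B since d forces both conjuncts.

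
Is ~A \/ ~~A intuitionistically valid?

This is the weak law of excluded middle, which is not intuitionistically valid.
A Kripke countermodel: worlds s0, s1, s2; order generated by s0 <= s1, s0 <= s2; atoms true at each world — s0:{}; s1:{A}; s2:{}.
s0 ||-/- ~A \/ ~~A: neither disjunct is forced at s0.
s0 ||-/- ~A since s1 is accessible from s0 and s1 ||- A.
So the root s0 does not force the formula.

No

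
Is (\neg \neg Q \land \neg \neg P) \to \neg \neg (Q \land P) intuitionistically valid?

Yes

This is the distribution of double negation over conjunction, which is intuitionistically derivable.
Assume \neg \neg Q, \neg \neg P, and \neg (Q \land P). From Q we'd get \neg P (since Q \land P is refuted), contradicting \neg \neg P; so \neg Q, contradicting \neg \neg Q.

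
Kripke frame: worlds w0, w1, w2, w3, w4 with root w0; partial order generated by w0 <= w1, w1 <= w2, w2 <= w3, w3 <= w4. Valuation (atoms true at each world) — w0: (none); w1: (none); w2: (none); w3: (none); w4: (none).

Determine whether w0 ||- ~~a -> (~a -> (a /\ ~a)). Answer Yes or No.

w0 ||- ~~a -> (~a -> (a /\ ~a)) vacuously: no world accessible from w0 forces the antecedent ~~a.

Yes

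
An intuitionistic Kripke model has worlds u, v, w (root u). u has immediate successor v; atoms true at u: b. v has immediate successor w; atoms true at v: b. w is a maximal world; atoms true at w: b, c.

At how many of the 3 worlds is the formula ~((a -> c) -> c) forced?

0

u: does not force it — u ||-/- ~((a -> c) -> c) since w is accessible from u and w ||- (a -> c) -> c.
v: does not force it — v ||-/- ~((a -> c) -> c) since w is accessible from v and w ||- (a -> c) -> c.
w: does not force it — w ||-/- ~((a -> c) -> c) since w is accessible from w and w ||- (a -> c) -> c.
Worlds forcing the formula: { }.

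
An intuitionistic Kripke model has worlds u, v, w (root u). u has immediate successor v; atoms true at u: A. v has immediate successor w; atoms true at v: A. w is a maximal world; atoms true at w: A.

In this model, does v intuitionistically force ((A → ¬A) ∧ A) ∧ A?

No

v ⊮ ((A → ¬A) ∧ A) ∧ A since v fails (A → ¬A) ∧ A.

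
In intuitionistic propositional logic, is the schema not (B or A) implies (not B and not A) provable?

This is a constructively valid De Morgan direction (negated disjunction to conjunction of negations), which is intuitionistically derivable.
From not (B or A): if B held then B or A would, contradiction — so not B; similarly not A.

Yes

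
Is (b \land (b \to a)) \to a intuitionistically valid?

This is modus ponens in implicational form, which is intuitionistically derivable.
If a world forces b and b \to a, then applying the implication at that world (which is accessible from itself) gives a.

Yes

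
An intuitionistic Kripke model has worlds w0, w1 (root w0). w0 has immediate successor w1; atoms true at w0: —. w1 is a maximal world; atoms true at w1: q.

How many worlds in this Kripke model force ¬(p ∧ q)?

w0: forces it.
w1: forces it.
Worlds forcing the formula: {w0, w1}.

2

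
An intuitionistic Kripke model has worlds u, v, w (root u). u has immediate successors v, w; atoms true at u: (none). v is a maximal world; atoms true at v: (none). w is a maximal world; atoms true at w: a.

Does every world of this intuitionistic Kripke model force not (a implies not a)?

No

Not every world: u does not force not (a implies not a).
u does not force not (a implies not a) since v is accessible from u and v forces a implies not a.
v forces a implies not a vacuously: no world accessible from v forces the antecedent a.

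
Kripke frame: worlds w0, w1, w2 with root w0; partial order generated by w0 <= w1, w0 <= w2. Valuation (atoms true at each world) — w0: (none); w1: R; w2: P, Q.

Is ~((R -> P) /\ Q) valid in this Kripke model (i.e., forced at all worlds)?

No

Not every world: w0 ||-/- ~((R -> P) /\ Q).
w0 ||-/- ~((R -> P) /\ Q) since w2 is accessible from w0 and w2 ||- (R -> P) /\ Q.
w2 ||- (R -> P) /\ Q since w2 forces both conjuncts.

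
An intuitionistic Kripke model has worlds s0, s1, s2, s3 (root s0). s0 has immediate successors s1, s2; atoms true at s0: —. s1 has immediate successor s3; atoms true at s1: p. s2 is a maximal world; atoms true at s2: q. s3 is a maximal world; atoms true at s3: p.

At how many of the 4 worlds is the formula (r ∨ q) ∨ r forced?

s0: does not force it — s0 ⊮ (r ∨ q) ∨ r: neither disjunct is forced at s0.
s1: does not force it — s1 ⊮ (r ∨ q) ∨ r: neither disjunct is forced at s1.
s2: forces it.
s3: does not force it — s3 ⊮ (r ∨ q) ∨ r: neither disjunct is forced at s3.
Worlds forcing the formula: {s2}.

1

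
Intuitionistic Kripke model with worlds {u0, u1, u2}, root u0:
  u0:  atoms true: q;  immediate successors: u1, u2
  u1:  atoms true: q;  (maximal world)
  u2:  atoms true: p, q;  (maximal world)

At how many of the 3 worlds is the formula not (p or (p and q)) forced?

1

u0: does not force it — u0 does not force not (p or (p and q)) since u2 is accessible from u0 and u2 forces p or (p and q).
u1: forces it.
u2: does not force it.
Worlds forcing the formula: {u1}.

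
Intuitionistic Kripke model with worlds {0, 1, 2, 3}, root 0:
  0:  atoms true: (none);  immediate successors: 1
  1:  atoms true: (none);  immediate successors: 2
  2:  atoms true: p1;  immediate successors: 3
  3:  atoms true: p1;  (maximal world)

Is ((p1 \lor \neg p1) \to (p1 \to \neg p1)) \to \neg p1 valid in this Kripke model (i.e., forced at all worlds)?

Yes

0 \Vdash ((p1 \lor \neg p1) \to (p1 \to \neg p1)) \to \neg p1 vacuously: no world accessible from 0 forces the antecedent (p1 \lor \neg p1) \to (p1 \to \neg p1).
Since the root 0 forces ((p1 \lor \neg p1) \to (p1 \to \neg p1)) \to \neg p1 and forcing is persistent (monotone upward), every world forces it.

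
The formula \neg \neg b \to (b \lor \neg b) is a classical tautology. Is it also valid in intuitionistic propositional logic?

No

This is a variant of double-negation elimination (deriving excluded middle from double negation), which is not intuitionistically valid.
A Kripke countermodel: worlds 0, 1; order generated by 0 \le 1; atoms true at each world — 0:{}; 1:{b}.
0 \nVdash \neg \neg b \to (b \lor \neg b): already at 0 itself, 0 \Vdash \neg \neg b but 0 \nVdash b \lor \neg b.
0 \nVdash b \lor \neg b: neither disjunct is forced at 0.
0 lacks atom b, so 0 \nVdash b.
So the root 0 does not force the formula.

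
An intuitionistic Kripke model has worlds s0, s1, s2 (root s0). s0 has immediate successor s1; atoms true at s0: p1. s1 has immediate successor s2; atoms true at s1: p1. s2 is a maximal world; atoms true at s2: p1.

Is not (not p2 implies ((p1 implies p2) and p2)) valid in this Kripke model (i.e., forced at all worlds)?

Yes

s0 forces not (not p2 implies ((p1 implies p2) and p2)): no world accessible from s0 forces not p2 implies ((p1 implies p2) and p2).
Since the root s0 forces not (not p2 implies ((p1 implies p2) and p2)) and forcing is persistent (monotone upward), every world forces it.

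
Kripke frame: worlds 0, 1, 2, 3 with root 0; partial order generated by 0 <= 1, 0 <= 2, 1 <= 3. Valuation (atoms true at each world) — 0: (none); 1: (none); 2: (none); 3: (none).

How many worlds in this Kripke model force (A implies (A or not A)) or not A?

0: forces it.
1: forces it.
2: forces it.
3: forces it.
Worlds forcing the formula: {0, 1, 2, 3}.

4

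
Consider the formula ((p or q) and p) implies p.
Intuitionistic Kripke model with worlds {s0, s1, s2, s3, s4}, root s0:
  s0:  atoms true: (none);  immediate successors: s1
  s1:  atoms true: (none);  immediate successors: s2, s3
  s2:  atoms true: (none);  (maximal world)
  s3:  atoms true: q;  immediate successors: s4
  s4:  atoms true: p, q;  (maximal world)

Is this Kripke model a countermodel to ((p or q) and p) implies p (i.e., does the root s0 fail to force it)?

No

s0 forces ((p or q) and p) implies p: every world accessible from s0 that forces (p or q) and p (namely s4) also forces p.
So the root s0 forces ((p or q) and p) implies p; the model is not a countermodel.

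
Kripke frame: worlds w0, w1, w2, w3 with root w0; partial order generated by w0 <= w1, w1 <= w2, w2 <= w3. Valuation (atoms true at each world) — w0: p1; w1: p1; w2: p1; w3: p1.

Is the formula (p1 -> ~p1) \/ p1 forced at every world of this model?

w0 ||- (p1 -> ~p1) \/ p1 via the disjunct p1.
Since the root w0 forces (p1 -> ~p1) \/ p1 and forcing is persistent (monotone upward), every world forces it.

Yes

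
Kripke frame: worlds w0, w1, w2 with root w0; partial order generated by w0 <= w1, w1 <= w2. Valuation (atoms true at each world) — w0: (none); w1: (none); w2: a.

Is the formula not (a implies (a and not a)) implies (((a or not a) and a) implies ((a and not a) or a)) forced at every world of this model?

Yes

w0 forces not (a implies (a and not a)) implies (((a or not a) and a) implies ((a and not a) or a)): every world accessible from w0 that forces not (a implies (a and not a)) (namely w0, w1, w2) also forces ((a or not a) and a) implies ((a and not a) or a).
Since the root w0 forces not (a implies (a and not a)) implies (((a or not a) and a) implies ((a and not a) or a)) and forcing is persistent (monotone upward), every world forces it.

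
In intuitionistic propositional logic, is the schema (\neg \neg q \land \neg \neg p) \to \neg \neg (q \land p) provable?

This is the distribution of double negation over conjunction, which is intuitionistically derivable.
Assume \neg \neg q, \neg \neg p, and \neg (q \land p). From q we'd get \neg p (since q \land p is refuted), contradicting \neg \neg p; so \neg q, contradicting \neg \neg q.

Yes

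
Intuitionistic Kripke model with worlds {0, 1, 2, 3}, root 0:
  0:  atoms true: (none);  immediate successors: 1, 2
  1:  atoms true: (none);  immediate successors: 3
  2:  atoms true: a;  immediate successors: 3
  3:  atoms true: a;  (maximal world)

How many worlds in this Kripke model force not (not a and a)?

4

0: forces it.
1: forces it.
2: forces it.
3: forces it.
Worlds forcing the formula: {0, 1, 2, 3}.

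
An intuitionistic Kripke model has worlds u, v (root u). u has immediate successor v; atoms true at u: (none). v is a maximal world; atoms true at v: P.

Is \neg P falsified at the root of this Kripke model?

Yes

u \nVdash \neg P since v is accessible from u and v \Vdash P.
So the root u does not force \neg P; the model is a countermodel.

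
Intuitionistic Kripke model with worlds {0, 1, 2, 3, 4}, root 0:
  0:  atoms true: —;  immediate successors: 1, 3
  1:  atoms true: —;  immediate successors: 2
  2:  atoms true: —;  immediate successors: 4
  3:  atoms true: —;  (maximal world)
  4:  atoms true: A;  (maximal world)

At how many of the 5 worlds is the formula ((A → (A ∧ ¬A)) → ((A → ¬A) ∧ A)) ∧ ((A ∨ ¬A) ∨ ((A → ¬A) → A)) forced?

0: does not force it — 0 ⊮ ((A → (A ∧ ¬A)) → ((A → ¬A) ∧ A)) ∧ ((A ∨ ¬A) ∨ ((A → ¬A) → A)) since 0 fails (A → (A ∧ ¬A)) → ((A → ¬A) ∧ A).
1: forces it.
2: forces it.
3: does not force it — 3 ⊮ ((A → (A ∧ ¬A)) → ((A → ¬A) ∧ A)) ∧ ((A ∨ ¬A) ∨ ((A → ¬A) → A)) since 3 fails (A → (A ∧ ¬A)) → ((A → ¬A) ∧ A).
4: forces it.
Worlds forcing the formula: {1, 2, 4}.

3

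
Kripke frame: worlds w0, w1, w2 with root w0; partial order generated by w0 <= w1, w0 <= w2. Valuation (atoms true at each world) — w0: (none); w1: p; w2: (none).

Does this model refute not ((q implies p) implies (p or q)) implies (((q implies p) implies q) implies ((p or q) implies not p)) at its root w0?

w0 forces not ((q implies p) implies (p or q)) implies (((q implies p) implies q) implies ((p or q) implies not p)): every world accessible from w0 that forces not ((q implies p) implies (p or q)) (namely w2) also forces ((q implies p) implies q) implies ((p or q) implies not p).
So the root w0 forces not ((q implies p) implies (p or q)) implies (((q implies p) implies q) implies ((p or q) implies not p)); the model is not a countermodel.

No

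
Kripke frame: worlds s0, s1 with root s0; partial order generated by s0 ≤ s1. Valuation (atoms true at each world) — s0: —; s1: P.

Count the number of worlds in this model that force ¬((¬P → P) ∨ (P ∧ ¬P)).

s0: does not force it — s0 ⊮ ¬((¬P → P) ∨ (P ∧ ¬P)) since s0 is accessible from s0 and s0 ⊩ (¬P → P) ∨ (P ∧ ¬P).
s1: does not force it.
Worlds forcing the formula: { }.

0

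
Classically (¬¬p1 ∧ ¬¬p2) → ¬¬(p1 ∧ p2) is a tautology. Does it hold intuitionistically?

This is the distribution of double negation over conjunction, which is intuitionistically derivable.
Assume ¬¬p1, ¬¬p2, and ¬(p1 ∧ p2). From p1 we'd get ¬p2 (since p1 ∧ p2 is refuted), contradicting ¬¬p2; so ¬p1, contradicting ¬¬p1.

Yes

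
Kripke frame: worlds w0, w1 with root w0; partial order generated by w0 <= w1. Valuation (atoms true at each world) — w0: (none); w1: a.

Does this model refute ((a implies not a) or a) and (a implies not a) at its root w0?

w0 does not force ((a implies not a) or a) and (a implies not a) since w0 fails (a implies not a) or a.
So the root w0 does not force ((a implies not a) or a) and (a implies not a); the model is a countermodel.

Yes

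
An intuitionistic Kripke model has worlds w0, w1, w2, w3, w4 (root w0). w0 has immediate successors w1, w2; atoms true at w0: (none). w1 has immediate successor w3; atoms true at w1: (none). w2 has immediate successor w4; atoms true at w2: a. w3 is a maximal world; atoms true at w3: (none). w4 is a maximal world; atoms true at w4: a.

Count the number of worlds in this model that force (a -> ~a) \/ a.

w0: does not force it — w0 ||-/- (a -> ~a) \/ a: neither disjunct is forced at w0.
w1: forces it.
w2: forces it.
w3: forces it.
w4: forces it.
Worlds forcing the formula: {w1, w2, w3, w4}.

4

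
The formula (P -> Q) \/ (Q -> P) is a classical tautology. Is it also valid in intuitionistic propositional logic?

This is the Gödel–Dummett linearity axiom, which is not intuitionistically valid.
A Kripke countermodel: worlds a, b, c; order generated by a <= b, a <= c; atoms true at each world — a:{}; b:{P}; c:{Q}.
a ||-/- (P -> Q) \/ (Q -> P): neither disjunct is forced at a.
a ||-/- P -> Q: at the accessible world b, b ||- P but b ||-/- Q.
b lacks atom Q, so b ||-/- Q.
So the root a does not force the formula.

No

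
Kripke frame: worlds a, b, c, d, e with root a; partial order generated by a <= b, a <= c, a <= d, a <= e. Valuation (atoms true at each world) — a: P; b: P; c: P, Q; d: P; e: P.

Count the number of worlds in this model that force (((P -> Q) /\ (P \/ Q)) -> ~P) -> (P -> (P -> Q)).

a: does not force it — a ||-/- (((P -> Q) /\ (P \/ Q)) -> ~P) -> (P -> (P -> Q)): at the accessible world b, b ||- ((P -> Q) /\ (P \/ Q)) -> ~P but b ||-/- P -> (P -> Q).
b: does not force it — b ||-/- (((P -> Q) /\ (P \/ Q)) -> ~P) -> (P -> (P -> Q)): already at b itself, b ||- ((P -> Q) /\ (P \/ Q)) -> ~P but b ||-/- P -> (P -> Q).
c: forces it.
d: does not force it.
e: does not force it.
Worlds forcing the formula: {c}.

1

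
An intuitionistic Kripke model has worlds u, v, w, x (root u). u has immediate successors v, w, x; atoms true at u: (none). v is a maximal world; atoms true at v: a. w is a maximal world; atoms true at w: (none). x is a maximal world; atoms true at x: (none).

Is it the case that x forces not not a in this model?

No

x does not force not not a since x is accessible from x and x forces not a.
x forces not a: no world accessible from x forces a.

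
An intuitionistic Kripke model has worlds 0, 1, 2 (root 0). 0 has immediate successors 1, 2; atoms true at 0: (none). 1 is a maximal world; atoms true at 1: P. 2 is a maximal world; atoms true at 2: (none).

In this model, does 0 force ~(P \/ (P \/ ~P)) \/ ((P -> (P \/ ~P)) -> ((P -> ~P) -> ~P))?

0 ||- ~(P \/ (P \/ ~P)) \/ ((P -> (P \/ ~P)) -> ((P -> ~P) -> ~P)) via the disjunct (P -> (P \/ ~P)) -> ((P -> ~P) -> ~P).

Yes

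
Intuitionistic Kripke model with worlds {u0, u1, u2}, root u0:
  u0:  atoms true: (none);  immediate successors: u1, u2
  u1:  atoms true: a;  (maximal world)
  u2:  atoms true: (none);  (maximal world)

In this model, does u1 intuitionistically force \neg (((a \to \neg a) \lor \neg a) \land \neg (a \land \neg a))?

Yes

u1 \Vdash \neg (((a \to \neg a) \lor \neg a) \land \neg (a \land \neg a)): no world accessible from u1 forces ((a \to \neg a) \lor \neg a) \land \neg (a \land \neg a).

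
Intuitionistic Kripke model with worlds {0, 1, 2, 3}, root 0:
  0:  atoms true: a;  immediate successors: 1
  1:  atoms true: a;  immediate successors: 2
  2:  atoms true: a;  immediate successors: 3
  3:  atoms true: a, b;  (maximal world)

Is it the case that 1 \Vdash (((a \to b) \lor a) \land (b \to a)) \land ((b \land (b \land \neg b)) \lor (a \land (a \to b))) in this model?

1 \nVdash (((a \to b) \lor a) \land (b \to a)) \land ((b \land (b \land \neg b)) \lor (a \land (a \to b))) since 1 fails (b \land (b \land \neg b)) \lor (a \land (a \to b)).

No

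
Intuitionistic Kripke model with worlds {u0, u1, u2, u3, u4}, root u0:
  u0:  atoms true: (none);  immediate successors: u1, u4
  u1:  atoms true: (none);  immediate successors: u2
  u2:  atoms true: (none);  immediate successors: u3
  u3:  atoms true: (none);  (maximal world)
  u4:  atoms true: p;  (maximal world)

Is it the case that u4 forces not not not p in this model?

No

u4 does not force not not not p since u4 is accessible from u4 and u4 forces not not p.
u4 forces not not p: no world accessible from u4 forces not p.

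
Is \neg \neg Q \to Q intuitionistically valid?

This is double-negation elimination, which is not intuitionistically valid.
A Kripke countermodel: worlds u, v; order generated by u \le v; atoms true at each world — u:{}; v:{Q}.
u \nVdash \neg \neg Q \to Q: already at u itself, u \Vdash \neg \neg Q but u \nVdash Q.
u lacks atom Q, so u \nVdash Q.
So the root u does not force the formula.

No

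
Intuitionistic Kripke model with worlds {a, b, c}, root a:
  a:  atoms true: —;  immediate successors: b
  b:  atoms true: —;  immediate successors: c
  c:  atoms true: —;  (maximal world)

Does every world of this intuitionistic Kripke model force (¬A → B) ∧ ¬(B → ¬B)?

Not every world: a ⊮ (¬A → B) ∧ ¬(B → ¬B).
a ⊮ (¬A → B) ∧ ¬(B → ¬B) since a fails ¬A → B.

No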